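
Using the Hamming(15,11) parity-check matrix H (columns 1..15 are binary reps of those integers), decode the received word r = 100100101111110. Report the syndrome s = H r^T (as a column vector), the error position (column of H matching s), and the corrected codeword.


s = (0, 1, 0, 1)^T, error position = 5, corrected codeword c = 100110101111110

Compute s = H r^T mod 2 one row at a time:
  s_1 = 0 + 1 + 1 + 1 + 1 + 1 + 1 + 0 = 6 ≡ 0 (mod 2).
  s_2 = 1 + 0 + 0 + 1 + 1 + 1 + 1 + 0 = 5 ≡ 1 (mod 2).
  s_3 = 0 + 0 + 0 + 1 + 1 + 1 + 1 + 0 = 4 ≡ 0 (mod 2).
  s_4 = 1 + 0 + 0 + 1 + 1 + 1 + 1 + 0 = 5 ≡ 1 (mod 2).
s = (0, 1, 0, 1)^T — this equals column 5 of H (binary 0101), so error is at position 5.
Correct: flip bit 5 of r = 100100101111110 to get c = 100110101111110.


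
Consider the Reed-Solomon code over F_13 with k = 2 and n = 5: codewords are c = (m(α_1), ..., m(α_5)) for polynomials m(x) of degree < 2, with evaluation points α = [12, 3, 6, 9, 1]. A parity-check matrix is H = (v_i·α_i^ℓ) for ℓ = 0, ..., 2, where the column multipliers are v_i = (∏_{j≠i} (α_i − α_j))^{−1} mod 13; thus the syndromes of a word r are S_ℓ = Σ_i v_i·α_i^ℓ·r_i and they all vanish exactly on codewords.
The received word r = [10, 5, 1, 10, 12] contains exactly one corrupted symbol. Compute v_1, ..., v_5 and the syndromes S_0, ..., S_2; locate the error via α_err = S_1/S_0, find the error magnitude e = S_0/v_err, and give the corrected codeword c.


S = (4, 9, 4), error at position 1, error magnitude e = 4, c = [6, 5, 1, 10, 12].

Step 1: column multipliers v_i = (∏_{j≠i}(α_i − α_j))^{−1} mod 13.
  i = 1 (α = 12): (12−3)(12−6)(12−9)(12−1) = 9·6·3·11 = 1782 ≡ 1, so v_1 = 1^{−1} = 1 (mod 13).
  i = 2 (α = 3): (3−12)(3−6)(3−9)(3−1) = (−9)·(−3)·(−6)·2 = −324 ≡ 1, so v_2 = 1^{−1} = 1 (mod 13).
  i = 3 (α = 6): (6−12)(6−3)(6−9)(6−1) = (−6)·3·(−3)·5 = 270 ≡ 10, so v_3 = 10^{−1} = 4 (mod 13).
  i = 4 (α = 9): (9−12)(9−3)(9−6)(9−1) = (−3)·6·3·8 = −432 ≡ 10, so v_4 = 10^{−1} = 4 (mod 13).
  i = 5 (α = 1): (1−12)(1−3)(1−6)(1−9) = (−11)·(−2)·(−5)·(−8) = 880 ≡ 9, so v_5 = 9^{−1} = 3 (mod 13).
  v = [1, 1, 4, 4, 3].
Step 2: syndromes of r = [10, 5, 1, 10, 12] (all sums mod 13).
  S_0 = Σ v_i r_i = 1·10 + 1·5 + 4·1 + 4·10 + 3·12 = 95 ≡ 4.
  S_1 = Σ v_i α_i r_i = 1·12·10 + 1·3·5 + 4·6·1 + 4·9·10 + 3·1·12 = 555 ≡ 9.
  α_i^2 mod 13 = [1, 9, 10, 3, 1].
  S_2 = Σ v_i α_i^2 r_i = 1·1·10 + 1·9·5 + 4·10·1 + 4·3·10 + 3·1·12 = 251 ≡ 4.
  S = (4, 9, 4) ≠ 0, so r is not a codeword (an error is present).
Step 3: locate the error. For a single error e at position i, S_ℓ = v_i·e·α_i^ℓ, so α_err = S_1/S_0.
  S_0^{−1} = 4^{−1} = 10 (mod 13), so α_err = 9·10 = 90 ≡ 12 = α_1. Error position i = 1.
  Consistency check: S_2/S_1 = 4·3 = 12 ≡ 12 = α_err ✓ (single-error assumption holds).
Step 4: error magnitude e = S_0/v_1 = S_0·∏_{j≠1}(α_1 − α_j) = 4·1 = 4 ≡ 4 (mod 13).
Step 5: correct position 1: c_1 = r_1 − e = 10 − 4 ≡ 6 (mod 13). Hence c = [6, 5, 1, 10, 12].
  Check: interpolating c through the α_i gives m(x) = 9 + 3·x (degree < 2) with m(α_i) = c_i for every i, so c is indeed a codeword.


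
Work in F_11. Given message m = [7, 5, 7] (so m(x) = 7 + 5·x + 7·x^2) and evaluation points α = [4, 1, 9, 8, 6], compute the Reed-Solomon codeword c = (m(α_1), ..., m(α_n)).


c = [7, 8, 3, 0, 3]

Message polynomial: m(x) = 7 + 5·x + 7·x^2 (mod 11).
For each evaluation point α_i, compute m(α_i) mod 11:
  α_1 = 4: Horner steps 7 → 0 → 7, so m(4) = 7.
  α_2 = 1: Horner steps 7 → 1 → 8, so m(1) = 8.
  α_3 = 9: Horner steps 7 → 2 → 3, so m(9) = 3.
  α_4 = 8: Horner steps 7 → 6 → 0, so m(8) = 0.
  α_5 = 6: Horner steps 7 → 3 → 3, so m(6) = 3.
Codeword c = [7, 8, 3, 0, 3] ∈ F_11^5.


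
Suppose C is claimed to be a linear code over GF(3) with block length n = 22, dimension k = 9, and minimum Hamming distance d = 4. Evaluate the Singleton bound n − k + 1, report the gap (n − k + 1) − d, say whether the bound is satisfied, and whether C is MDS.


Singleton RHS = n − k + 1 = 14, slack = 10, bound satisfied, not MDS.

Singleton bound: d ≤ n − k + 1.
Here n = 22, k = 9, so n − k + 1 = 14.
Given d = 4, check d ≤ 14: YES.
Slack = (n − k + 1) − d = 10.
The code is NOT MDS (slack = 10 > 0).
Description: the claimed parameters are [22, 9, 4]_3; such a code would be non-MDS.


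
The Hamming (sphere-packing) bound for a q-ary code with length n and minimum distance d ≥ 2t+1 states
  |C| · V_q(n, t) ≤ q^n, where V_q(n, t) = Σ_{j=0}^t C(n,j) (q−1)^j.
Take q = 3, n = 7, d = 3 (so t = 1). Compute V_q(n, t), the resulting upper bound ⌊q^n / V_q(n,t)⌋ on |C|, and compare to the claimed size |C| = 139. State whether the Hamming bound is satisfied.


V_q(n, t) = 15, q^n = 2187, Hamming bound = 145, |C| = 139 ≤ bound (satisfied).

Step 1: Compute V_q(n, t) = Σ_{j=0}^1 C(n, j) (q−1)^j.
  j = 0: C(7,0)·(2)^0 = 1·1 = 1.
  j = 1: C(7,1)·(2)^1 = 7·2 = 14.
  V_q(n, t) = 1 + 14 = 15.
Step 2: q^n = 3^7 = 2187.
Step 3: Hamming bound ⌊q^n / V_q(n,t)⌋ = ⌊2187/15⌋ = 145.
Step 4: Compare |C| = 139 to 145: satisfied.
The claimed |C| lies below the Hamming bound.


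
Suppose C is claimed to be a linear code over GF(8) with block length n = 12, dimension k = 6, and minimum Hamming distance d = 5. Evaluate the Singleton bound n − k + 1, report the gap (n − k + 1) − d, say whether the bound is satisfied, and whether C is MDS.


Singleton RHS = n − k + 1 = 7, slack = 2, bound satisfied, not MDS.

Singleton bound: d ≤ n − k + 1.
Here n = 12, k = 6, so n − k + 1 = 7.
Given d = 5, check d ≤ 7: YES.
Slack = (n − k + 1) − d = 2.
The code is NOT MDS (slack = 2 > 0).
Description: the claimed parameters are [12, 6, 5]_8; such a code would be non-MDS.


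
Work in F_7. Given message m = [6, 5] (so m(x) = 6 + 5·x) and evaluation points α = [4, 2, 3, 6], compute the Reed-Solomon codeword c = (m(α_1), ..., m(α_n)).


c = [5, 2, 0, 1]

Message polynomial: m(x) = 6 + 5·x (mod 7).
For each evaluation point α_i, compute m(α_i) mod 7:
  α_1 = 4: Horner steps 5 → 5, so m(4) = 5.
  α_2 = 2: Horner steps 5 → 2, so m(2) = 2.
  α_3 = 3: Horner steps 5 → 0, so m(3) = 0.
  α_4 = 6: Horner steps 5 → 1, so m(6) = 1.
Codeword c = [5, 2, 0, 1] ∈ F_7^4.


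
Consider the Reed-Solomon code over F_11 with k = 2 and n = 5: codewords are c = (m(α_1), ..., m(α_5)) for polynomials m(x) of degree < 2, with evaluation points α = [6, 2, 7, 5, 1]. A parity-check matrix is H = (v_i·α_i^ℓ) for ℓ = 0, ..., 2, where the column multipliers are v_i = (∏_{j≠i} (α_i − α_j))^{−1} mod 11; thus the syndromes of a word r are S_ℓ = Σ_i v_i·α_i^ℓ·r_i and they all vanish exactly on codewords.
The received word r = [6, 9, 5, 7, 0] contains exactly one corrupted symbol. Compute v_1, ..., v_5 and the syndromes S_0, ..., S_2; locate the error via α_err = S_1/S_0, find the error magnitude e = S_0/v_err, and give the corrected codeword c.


S = (9, 7, 3), error at position 2, error magnitude e = 10, c = [6, 10, 5, 7, 0].

Step 1: column multipliers v_i = (∏_{j≠i}(α_i − α_j))^{−1} mod 11.
  i = 1 (α = 6): (6−2)(6−7)(6−5)(6−1) = 4·(−1)·1·5 = −20 ≡ 2, so v_1 = 2^{−1} = 6 (mod 11).
  i = 2 (α = 2): (2−6)(2−7)(2−5)(2−1) = (−4)·(−5)·(−3)·1 = −60 ≡ 6, so v_2 = 6^{−1} = 2 (mod 11).
  i = 3 (α = 7): (7−6)(7−2)(7−5)(7−1) = 1·5·2·6 = 60 ≡ 5, so v_3 = 5^{−1} = 9 (mod 11).
  i = 4 (α = 5): (5−6)(5−2)(5−7)(5−1) = (−1)·3·(−2)·4 = 24 ≡ 2, so v_4 = 2^{−1} = 6 (mod 11).
  i = 5 (α = 1): (1−6)(1−2)(1−7)(1−5) = (−5)·(−1)·(−6)·(−4) = 120 ≡ 10, so v_5 = 10^{−1} = 10 (mod 11).
  v = [6, 2, 9, 6, 10].
Step 2: syndromes of r = [6, 9, 5, 7, 0] (all sums mod 11).
  S_0 = Σ v_i r_i = 6·6 + 2·9 + 9·5 + 6·7 + 10·0 = 141 ≡ 9.
  S_1 = Σ v_i α_i r_i = 6·6·6 + 2·2·9 + 9·7·5 + 6·5·7 + 10·1·0 = 777 ≡ 7.
  α_i^2 mod 11 = [3, 4, 5, 3, 1].
  S_2 = Σ v_i α_i^2 r_i = 6·3·6 + 2·4·9 + 9·5·5 + 6·3·7 + 10·1·0 = 531 ≡ 3.
  S = (9, 7, 3) ≠ 0, so r is not a codeword (an error is present).
Step 3: locate the error. For a single error e at position i, S_ℓ = v_i·e·α_i^ℓ, so α_err = S_1/S_0.
  S_0^{−1} = 9^{−1} = 5 (mod 11), so α_err = 7·5 = 35 ≡ 2 = α_2. Error position i = 2.
  Consistency check: S_2/S_1 = 3·8 = 24 ≡ 2 = α_err ✓ (single-error assumption holds).
Step 4: error magnitude e = S_0/v_2 = S_0·∏_{j≠2}(α_2 − α_j) = 9·6 = 54 ≡ 10 (mod 11).
Step 5: correct position 2: c_2 = r_2 − e = 9 − 10 ≡ 10 (mod 11). Hence c = [6, 10, 5, 7, 0].
  Check: interpolating c through the α_i gives m(x) = 1 + 10·x (degree < 2) with m(α_i) = c_i for every i, so c is indeed a codeword.


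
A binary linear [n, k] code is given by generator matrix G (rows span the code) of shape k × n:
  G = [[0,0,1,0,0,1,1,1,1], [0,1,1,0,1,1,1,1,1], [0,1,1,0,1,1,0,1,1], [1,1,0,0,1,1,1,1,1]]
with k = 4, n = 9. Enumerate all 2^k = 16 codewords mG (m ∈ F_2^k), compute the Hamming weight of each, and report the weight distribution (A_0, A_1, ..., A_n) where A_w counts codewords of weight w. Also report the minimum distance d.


Weight distribution: A_0 = 1, A_1 = 1, A_2 = 2, A_3 = 2, A_4 = 3, A_5 = 3, A_6 = 2, A_7 = 2. Minimum distance d = 1.

Enumerate all 2^4 = 16 messages m ∈ F_2^4.
For each, compute codeword c = mG in F_2^9, then tally its weight.
  m = 0000 → c = 000000000, weight = 0.
  m = 1000 → c = 001001111, weight = 5.
  m = 0100 → c = 011011111, weight = 7.
  m = 1100 → c = 010010000, weight = 2.
  m = 0010 → c = 011011011, weight = 6.
  m = 1010 → c = 010010100, weight = 3.
  m = 0110 → c = 000000100, weight = 1.
  m = 1110 → c = 001001011, weight = 4.
  m = 0001 → c = 110011111, weight = 7.
  m = 1001 → c = 111010000, weight = 4.
  m = 0101 → c = 101000000, weight = 2.
  m = 1101 → c = 100001111, weight = 5.
  m = 0011 → c = 101000100, weight = 3.
  m = 1011 → c = 100001011, weight = 4.
  m = 0111 → c = 110011011, weight = 6.
  m = 1111 → c = 111010100, weight = 5.
Tally weights:
  weight 0: 1 codewords.
  weight 1: 1 codewords.
  weight 2: 2 codewords.
  weight 3: 2 codewords.
  weight 4: 3 codewords.
  weight 5: 3 codewords.
  weight 6: 2 codewords.
  weight 7: 2 codewords.
Minimum distance d = smallest w > 0 with A_w > 0 = 1.
Sanity: Σ A_w = 16 = 2^4 = 16 ✓.


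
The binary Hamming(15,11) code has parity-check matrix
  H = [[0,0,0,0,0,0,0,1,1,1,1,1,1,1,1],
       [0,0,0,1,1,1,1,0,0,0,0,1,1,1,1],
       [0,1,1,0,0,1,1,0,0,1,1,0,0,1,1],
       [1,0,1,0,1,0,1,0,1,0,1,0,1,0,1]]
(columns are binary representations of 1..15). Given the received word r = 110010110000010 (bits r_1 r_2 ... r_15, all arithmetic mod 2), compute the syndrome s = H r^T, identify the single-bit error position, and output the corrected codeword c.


s = (0, 1, 1, 1)^T, error position = 7, corrected codeword c = 110010010000010

Compute s = H r^T mod 2 one row at a time:
  s_1 = 1 + 0 + 0 + 0 + 0 + 0 + 1 + 0 = 2 ≡ 0 (mod 2).
  s_2 = 0 + 1 + 0 + 1 + 0 + 0 + 1 + 0 = 3 ≡ 1 (mod 2).
  s_3 = 1 + 0 + 0 + 1 + 0 + 0 + 1 + 0 = 3 ≡ 1 (mod 2).
  s_4 = 1 + 0 + 1 + 1 + 0 + 0 + 0 + 0 = 3 ≡ 1 (mod 2).
s = (0, 1, 1, 1)^T — this equals column 7 of H (binary 0111), so error is at position 7.
Correct: flip bit 7 of r = 110010110000010 to get c = 110010010000010.


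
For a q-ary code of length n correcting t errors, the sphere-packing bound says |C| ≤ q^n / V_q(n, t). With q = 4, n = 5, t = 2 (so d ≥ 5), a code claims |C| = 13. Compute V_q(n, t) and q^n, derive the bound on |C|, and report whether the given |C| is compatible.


V_q(n, t) = 106, q^n = 1024, Hamming bound = 9, |C| = 13 > bound (violated).

Step 1: Compute V_q(n, t) = Σ_{j=0}^2 C(n, j) (q−1)^j.
  j = 0: C(5,0)·(3)^0 = 1·1 = 1.
  j = 1: C(5,1)·(3)^1 = 5·3 = 15.
  j = 2: C(5,2)·(3)^2 = 10·9 = 90.
  V_q(n, t) = 1 + 15 + 90 = 106.
Step 2: q^n = 4^5 = 1024.
Step 3: Hamming bound ⌊q^n / V_q(n,t)⌋ = ⌊1024/106⌋ = 9.
Step 4: Compare |C| = 13 to 9: violated.
The claimed |C| lies above the Hamming bound, so no 4-ary code of length 5 with d ≥ 5 can have 13 codewords.


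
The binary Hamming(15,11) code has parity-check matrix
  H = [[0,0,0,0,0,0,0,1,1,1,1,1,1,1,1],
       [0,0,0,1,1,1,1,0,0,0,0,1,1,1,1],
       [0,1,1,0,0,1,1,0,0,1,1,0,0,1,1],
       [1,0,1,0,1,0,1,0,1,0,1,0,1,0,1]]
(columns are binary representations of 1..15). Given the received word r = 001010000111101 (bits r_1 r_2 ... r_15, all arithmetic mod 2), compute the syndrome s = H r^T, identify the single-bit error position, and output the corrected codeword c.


s = (1, 0, 0, 1)^T, error position = 9, corrected codeword c = 001010001111101

Compute s = H r^T mod 2 one row at a time:
  s_1 = 0 + 0 + 1 + 1 + 1 + 1 + 0 + 1 = 5 ≡ 1 (mod 2).
  s_2 = 0 + 1 + 0 + 0 + 1 + 1 + 0 + 1 = 4 ≡ 0 (mod 2).
  s_3 = 0 + 1 + 0 + 0 + 1 + 1 + 0 + 1 = 4 ≡ 0 (mod 2).
  s_4 = 0 + 1 + 1 + 0 + 0 + 1 + 1 + 1 = 5 ≡ 1 (mod 2).
s = (1, 0, 0, 1)^T — this equals column 9 of H (binary 1001), so error is at position 9.
Correct: flip bit 9 of r = 001010000111101 to get c = 001010001111101.


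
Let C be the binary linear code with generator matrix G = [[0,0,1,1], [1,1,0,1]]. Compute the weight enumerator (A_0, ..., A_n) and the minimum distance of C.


Weight distribution: A_0 = 1, A_2 = 1, A_3 = 2. Minimum distance d = 2.

Enumerate all 2^2 = 4 messages m ∈ F_2^2.
For each, compute codeword c = mG in F_2^4, then tally its weight.
  m = 00 → c = 0000, weight = 0.
  m = 10 → c = 0011, weight = 2.
  m = 01 → c = 1101, weight = 3.
  m = 11 → c = 1110, weight = 3.
Tally weights:
  weight 0: 1 codewords.
  weight 2: 1 codewords.
  weight 3: 2 codewords.
Minimum distance d = smallest w > 0 with A_w > 0 = 2.
Sanity: Σ A_w = 4 = 2^2 = 4 ✓.


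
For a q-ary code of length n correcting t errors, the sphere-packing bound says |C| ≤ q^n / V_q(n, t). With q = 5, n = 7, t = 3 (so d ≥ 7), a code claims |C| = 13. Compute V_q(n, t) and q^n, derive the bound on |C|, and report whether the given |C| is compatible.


V_q(n, t) = 2605, q^n = 78125, Hamming bound = 29, |C| = 13 ≤ bound (satisfied).

Step 1: Compute V_q(n, t) = Σ_{j=0}^3 C(n, j) (q−1)^j.
  j = 0: C(7,0)·(4)^0 = 1·1 = 1.
  j = 1: C(7,1)·(4)^1 = 7·4 = 28.
  j = 2: C(7,2)·(4)^2 = 21·16 = 336.
  j = 3: C(7,3)·(4)^3 = 35·64 = 2240.
  V_q(n, t) = 1 + 28 + 336 + 2240 = 2605.
Step 2: q^n = 5^7 = 78125.
Step 3: Hamming bound ⌊q^n / V_q(n,t)⌋ = ⌊78125/2605⌋ = 29.
Step 4: Compare |C| = 13 to 29: satisfied.
The claimed |C| lies below the Hamming bound.


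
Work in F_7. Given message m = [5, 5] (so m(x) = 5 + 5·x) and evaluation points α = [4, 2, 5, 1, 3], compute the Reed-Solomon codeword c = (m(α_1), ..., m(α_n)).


c = [4, 1, 2, 3, 6]

Message polynomial: m(x) = 5 + 5·x (mod 7).
For each evaluation point α_i, compute m(α_i) mod 7:
  α_1 = 4: Horner steps 5 → 4, so m(4) = 4.
  α_2 = 2: Horner steps 5 → 1, so m(2) = 1.
  α_3 = 5: Horner steps 5 → 2, so m(5) = 2.
  α_4 = 1: Horner steps 5 → 3, so m(1) = 3.
  α_5 = 3: Horner steps 5 → 6, so m(3) = 6.
Codeword c = [4, 1, 2, 3, 6] ∈ F_7^5.


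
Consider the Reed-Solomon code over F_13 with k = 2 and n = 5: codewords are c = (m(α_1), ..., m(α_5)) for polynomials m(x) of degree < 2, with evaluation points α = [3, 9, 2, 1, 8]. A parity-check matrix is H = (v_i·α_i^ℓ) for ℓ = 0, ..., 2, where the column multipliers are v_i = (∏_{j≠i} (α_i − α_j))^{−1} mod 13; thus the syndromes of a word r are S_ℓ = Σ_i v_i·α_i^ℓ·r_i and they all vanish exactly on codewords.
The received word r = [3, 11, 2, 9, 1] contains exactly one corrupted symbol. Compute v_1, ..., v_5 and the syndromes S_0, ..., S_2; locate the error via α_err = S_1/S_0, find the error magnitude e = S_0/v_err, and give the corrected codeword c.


S = (10, 7, 1), error at position 3, error magnitude e = 9, c = [3, 11, 6, 9, 1].

Step 1: column multipliers v_i = (∏_{j≠i}(α_i − α_j))^{−1} mod 13.
  i = 1 (α = 3): (3−9)(3−2)(3−1)(3−8) = (−6)·1·2·(−5) = 60 ≡ 8, so v_1 = 8^{−1} = 5 (mod 13).
  i = 2 (α = 9): (9−3)(9−2)(9−1)(9−8) = 6·7·8·1 = 336 ≡ 11, so v_2 = 11^{−1} = 6 (mod 13).
  i = 3 (α = 2): (2−3)(2−9)(2−1)(2−8) = (−1)·(−7)·1·(−6) = −42 ≡ 10, so v_3 = 10^{−1} = 4 (mod 13).
  i = 4 (α = 1): (1−3)(1−9)(1−2)(1−8) = (−2)·(−8)·(−1)·(−7) = 112 ≡ 8, so v_4 = 8^{−1} = 5 (mod 13).
  i = 5 (α = 8): (8−3)(8−9)(8−2)(8−1) = 5·(−1)·6·7 = −210 ≡ 11, so v_5 = 11^{−1} = 6 (mod 13).
  v = [5, 6, 4, 5, 6].
Step 2: syndromes of r = [3, 11, 2, 9, 1] (all sums mod 13).
  S_0 = Σ v_i r_i = 5·3 + 6·11 + 4·2 + 5·9 + 6·1 = 140 ≡ 10.
  S_1 = Σ v_i α_i r_i = 5·3·3 + 6·9·11 + 4·2·2 + 5·1·9 + 6·8·1 = 748 ≡ 7.
  α_i^2 mod 13 = [9, 3, 4, 1, 12].
  S_2 = Σ v_i α_i^2 r_i = 5·9·3 + 6·3·11 + 4·4·2 + 5·1·9 + 6·12·1 = 482 ≡ 1.
  S = (10, 7, 1) ≠ 0, so r is not a codeword (an error is present).
Step 3: locate the error. For a single error e at position i, S_ℓ = v_i·e·α_i^ℓ, so α_err = S_1/S_0.
  S_0^{−1} = 10^{−1} = 4 (mod 13), so α_err = 7·4 = 28 ≡ 2 = α_3. Error position i = 3.
  Consistency check: S_2/S_1 = 1·2 = 2 ≡ 2 = α_err ✓ (single-error assumption holds).
Step 4: error magnitude e = S_0/v_3 = S_0·∏_{j≠3}(α_3 − α_j) = 10·10 = 100 ≡ 9 (mod 13).
Step 5: correct position 3: c_3 = r_3 − e = 2 − 9 ≡ 6 (mod 13). Hence c = [3, 11, 6, 9, 1].
  Check: interpolating c through the α_i gives m(x) = 12 + 10·x (degree < 2) with m(α_i) = c_i for every i, so c is indeed a codeword.


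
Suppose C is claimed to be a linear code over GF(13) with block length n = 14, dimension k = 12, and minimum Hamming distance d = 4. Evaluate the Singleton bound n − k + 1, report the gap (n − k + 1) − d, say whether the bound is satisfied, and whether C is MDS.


Singleton RHS = n − k + 1 = 3, slack = -1, bound violated (no such code; not MDS).

Singleton bound: d ≤ n − k + 1.
Here n = 14, k = 12, so n − k + 1 = 3.
Given d = 4, check d ≤ 3: NO.
Slack = (n − k + 1) − d = -1.
The slack is negative: d = 4 exceeds n − k + 1 = 3 by 1, so the Singleton bound is violated and no linear [14, 12, 4]_13 code can exist. In particular it is not MDS (MDS requires d = n − k + 1 exactly).
Description: the claimed parameters are [14, 12, 4]_13; such a code would be impossible (violates the Singleton bound).


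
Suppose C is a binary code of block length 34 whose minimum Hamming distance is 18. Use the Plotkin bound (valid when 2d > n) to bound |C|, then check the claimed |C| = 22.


Plotkin bound M ≤ 18; given |C| = 22 > bound (violated).

Check applicability: 2d = 36, n = 34.
2d − n = 2 > 0, so Plotkin applies.
Compute d/(2d−n) = 18/2 ≈ 9.0000.
⌊d/(2d−n)⌋ = 9.
Plotkin bound: M ≤ 2·9 = 18.
Given |C| = 22, check: VIOLATED.
This |C| is above the Plotkin bound, so no binary code with n = 34, d = 18 and 22 codewords exists.


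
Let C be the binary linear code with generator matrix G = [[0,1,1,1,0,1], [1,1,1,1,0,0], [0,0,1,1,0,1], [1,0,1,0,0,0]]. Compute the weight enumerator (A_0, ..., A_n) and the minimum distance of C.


Weight distribution: A_0 = 1, A_1 = 2, A_2 = 4, A_3 = 6, A_4 = 3. Minimum distance d = 1.

Enumerate all 2^4 = 16 messages m ∈ F_2^4.
For each, compute codeword c = mG in F_2^6, then tally its weight.
  m = 0000 → c = 000000, weight = 0.
  m = 1000 → c = 011101, weight = 4.
  m = 0100 → c = 111100, weight = 4.
  m = 1100 → c = 100001, weight = 2.
  m = 0010 → c = 001101, weight = 3.
  m = 1010 → c = 010000, weight = 1.
  m = 0110 → c = 110001, weight = 3.
  m = 1110 → c = 101100, weight = 3.
  m = 0001 → c = 101000, weight = 2.
  m = 1001 → c = 110101, weight = 4.
  m = 0101 → c = 010100, weight = 2.
  m = 1101 → c = 001001, weight = 2.
  m = 0011 → c = 100101, weight = 3.
  m = 1011 → c = 111000, weight = 3.
  m = 0111 → c = 011001, weight = 3.
  m = 1111 → c = 000100, weight = 1.
Tally weights:
  weight 0: 1 codewords.
  weight 1: 2 codewords.
  weight 2: 4 codewords.
  weight 3: 6 codewords.
  weight 4: 3 codewords.
Minimum distance d = smallest w > 0 with A_w > 0 = 1.
Sanity: Σ A_w = 16 = 2^4 = 16 ✓.


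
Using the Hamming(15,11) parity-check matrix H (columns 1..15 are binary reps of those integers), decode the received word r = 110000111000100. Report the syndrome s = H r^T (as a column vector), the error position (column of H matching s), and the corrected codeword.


s = (1, 0, 0, 0)^T, error position = 8, corrected codeword c = 110000101000100

Compute s = H r^T mod 2 one row at a time:
  s_1 = 1 + 1 + 0 + 0 + 0 + 1 + 0 + 0 = 3 ≡ 1 (mod 2).
  s_2 = 0 + 0 + 0 + 1 + 0 + 1 + 0 + 0 = 2 ≡ 0 (mod 2).
  s_3 = 1 + 0 + 0 + 1 + 0 + 0 + 0 + 0 = 2 ≡ 0 (mod 2).
  s_4 = 1 + 0 + 0 + 1 + 1 + 0 + 1 + 0 = 4 ≡ 0 (mod 2).
s = (1, 0, 0, 0)^T — this equals column 8 of H (binary 1000), so error is at position 8.
Correct: flip bit 8 of r = 110000111000100 to get c = 110000101000100.


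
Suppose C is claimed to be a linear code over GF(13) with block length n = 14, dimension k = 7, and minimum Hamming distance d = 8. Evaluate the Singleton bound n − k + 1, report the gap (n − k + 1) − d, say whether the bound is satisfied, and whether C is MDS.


Singleton RHS = n − k + 1 = 8, slack = 0, bound satisfied, MDS.

Singleton bound: d ≤ n − k + 1.
Here n = 14, k = 7, so n − k + 1 = 8.
Given d = 8, check d ≤ 8: YES.
Slack = (n − k + 1) − d = 0.
The code is MDS (slack = 0).
Description: the claimed parameters are [14, 7, 8]_13; such a code would be MDS (meets Singleton bound).


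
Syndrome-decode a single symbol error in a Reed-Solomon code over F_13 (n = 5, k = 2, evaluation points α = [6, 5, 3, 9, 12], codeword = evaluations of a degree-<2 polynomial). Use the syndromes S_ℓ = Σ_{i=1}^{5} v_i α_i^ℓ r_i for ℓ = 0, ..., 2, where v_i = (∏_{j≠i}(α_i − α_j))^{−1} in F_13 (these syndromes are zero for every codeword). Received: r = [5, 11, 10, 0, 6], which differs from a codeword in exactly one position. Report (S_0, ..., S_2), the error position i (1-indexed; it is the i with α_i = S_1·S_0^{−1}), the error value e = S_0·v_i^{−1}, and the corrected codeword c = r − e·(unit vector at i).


S = (8, 5, 8), error at position 5, error magnitude e = 11, c = [5, 11, 10, 0, 8].

Step 1: column multipliers v_i = (∏_{j≠i}(α_i − α_j))^{−1} mod 13.
  i = 1 (α = 6): (6−5)(6−3)(6−9)(6−12) = 1·3·(−3)·(−6) = 54 ≡ 2, so v_1 = 2^{−1} = 7 (mod 13).
  i = 2 (α = 5): (5−6)(5−3)(5−9)(5−12) = (−1)·2·(−4)·(−7) = −56 ≡ 9, so v_2 = 9^{−1} = 3 (mod 13).
  i = 3 (α = 3): (3−6)(3−5)(3−9)(3−12) = (−3)·(−2)·(−6)·(−9) = 324 ≡ 12, so v_3 = 12^{−1} = 12 (mod 13).
  i = 4 (α = 9): (9−6)(9−5)(9−3)(9−12) = 3·4·6·(−3) = −216 ≡ 5, so v_4 = 5^{−1} = 8 (mod 13).
  i = 5 (α = 12): (12−6)(12−5)(12−3)(12−9) = 6·7·9·3 = 1134 ≡ 3, so v_5 = 3^{−1} = 9 (mod 13).
  v = [7, 3, 12, 8, 9].
Step 2: syndromes of r = [5, 11, 10, 0, 6] (all sums mod 13).
  S_0 = Σ v_i r_i = 7·5 + 3·11 + 12·10 + 8·0 + 9·6 = 242 ≡ 8.
  S_1 = Σ v_i α_i r_i = 7·6·5 + 3·5·11 + 12·3·10 + 8·9·0 + 9·12·6 = 1383 ≡ 5.
  α_i^2 mod 13 = [10, 12, 9, 3, 1].
  S_2 = Σ v_i α_i^2 r_i = 7·10·5 + 3·12·11 + 12·9·10 + 8·3·0 + 9·1·6 = 1880 ≡ 8.
  S = (8, 5, 8) ≠ 0, so r is not a codeword (an error is present).
Step 3: locate the error. For a single error e at position i, S_ℓ = v_i·e·α_i^ℓ, so α_err = S_1/S_0.
  S_0^{−1} = 8^{−1} = 5 (mod 13), so α_err = 5·5 = 25 ≡ 12 = α_5. Error position i = 5.
  Consistency check: S_2/S_1 = 8·8 = 64 ≡ 12 = α_err ✓ (single-error assumption holds).
Step 4: error magnitude e = S_0/v_5 = S_0·∏_{j≠5}(α_5 − α_j) = 8·3 = 24 ≡ 11 (mod 13).
Step 5: correct position 5: c_5 = r_5 − e = 6 − 11 ≡ 8 (mod 13). Hence c = [5, 11, 10, 0, 8].
  Check: interpolating c through the α_i gives m(x) = 2 + 7·x (degree < 2) with m(α_i) = c_i for every i, so c is indeed a codeword.


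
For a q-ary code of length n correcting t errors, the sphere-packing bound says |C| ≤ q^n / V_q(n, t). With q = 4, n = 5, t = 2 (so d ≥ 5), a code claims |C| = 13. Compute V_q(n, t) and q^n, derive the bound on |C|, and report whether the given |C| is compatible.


V_q(n, t) = 106, q^n = 1024, Hamming bound = 9, |C| = 13 > bound (violated).

Step 1: Compute V_q(n, t) = Σ_{j=0}^2 C(n, j) (q−1)^j.
  j = 0: C(5,0)·(3)^0 = 1·1 = 1.
  j = 1: C(5,1)·(3)^1 = 5·3 = 15.
  j = 2: C(5,2)·(3)^2 = 10·9 = 90.
  V_q(n, t) = 1 + 15 + 90 = 106.
Step 2: q^n = 4^5 = 1024.
Step 3: Hamming bound ⌊q^n / V_q(n,t)⌋ = ⌊1024/106⌋ = 9.
Step 4: Compare |C| = 13 to 9: violated.
The claimed |C| lies above the Hamming bound, so no 4-ary code of length 5 with d ≥ 5 can have 13 codewords.


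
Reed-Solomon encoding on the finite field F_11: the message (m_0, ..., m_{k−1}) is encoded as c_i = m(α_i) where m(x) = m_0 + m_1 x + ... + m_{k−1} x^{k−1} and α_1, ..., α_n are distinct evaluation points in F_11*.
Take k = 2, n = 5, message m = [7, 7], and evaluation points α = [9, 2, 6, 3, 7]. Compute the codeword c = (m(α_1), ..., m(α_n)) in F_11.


c = [4, 10, 5, 6, 1]

Message polynomial: m(x) = 7 + 7·x (mod 11).
For each evaluation point α_i, compute m(α_i) mod 11:
  α_1 = 9: Horner steps 7 → 4, so m(9) = 4.
  α_2 = 2: Horner steps 7 → 10, so m(2) = 10.
  α_3 = 6: Horner steps 7 → 5, so m(6) = 5.
  α_4 = 3: Horner steps 7 → 6, so m(3) = 6.
  α_5 = 7: Horner steps 7 → 1, so m(7) = 1.
Codeword c = [4, 10, 5, 6, 1] ∈ F_11^5.


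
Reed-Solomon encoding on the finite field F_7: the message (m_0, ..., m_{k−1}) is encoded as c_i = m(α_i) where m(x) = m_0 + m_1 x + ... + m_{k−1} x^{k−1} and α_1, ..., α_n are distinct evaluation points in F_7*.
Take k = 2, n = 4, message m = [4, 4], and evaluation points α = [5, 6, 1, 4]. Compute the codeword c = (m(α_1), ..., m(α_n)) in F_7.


c = [3, 0, 1, 6]

Message polynomial: m(x) = 4 + 4·x (mod 7).
For each evaluation point α_i, compute m(α_i) mod 7:
  α_1 = 5: Horner steps 4 → 3, so m(5) = 3.
  α_2 = 6: Horner steps 4 → 0, so m(6) = 0.
  α_3 = 1: Horner steps 4 → 1, so m(1) = 1.
  α_4 = 4: Horner steps 4 → 6, so m(4) = 6.
Codeword c = [3, 0, 1, 6] ∈ F_7^4.


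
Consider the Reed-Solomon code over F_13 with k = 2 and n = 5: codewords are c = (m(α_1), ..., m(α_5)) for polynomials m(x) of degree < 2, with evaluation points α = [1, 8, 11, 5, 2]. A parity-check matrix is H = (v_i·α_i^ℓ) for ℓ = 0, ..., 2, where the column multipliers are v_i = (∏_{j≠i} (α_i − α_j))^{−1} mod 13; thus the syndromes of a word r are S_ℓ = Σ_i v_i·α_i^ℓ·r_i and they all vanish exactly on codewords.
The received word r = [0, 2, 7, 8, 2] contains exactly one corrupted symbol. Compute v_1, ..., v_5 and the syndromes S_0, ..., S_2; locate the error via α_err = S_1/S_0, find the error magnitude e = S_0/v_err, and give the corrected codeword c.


S = (12, 5, 1), error at position 2, error magnitude e = 1, c = [0, 1, 7, 8, 2].

Step 1: column multipliers v_i = (∏_{j≠i}(α_i − α_j))^{−1} mod 13.
  i = 1 (α = 1): (1−8)(1−11)(1−5)(1−2) = (−7)·(−10)·(−4)·(−1) = 280 ≡ 7, so v_1 = 7^{−1} = 2 (mod 13).
  i = 2 (α = 8): (8−1)(8−11)(8−5)(8−2) = 7·(−3)·3·6 = −378 ≡ 12, so v_2 = 12^{−1} = 12 (mod 13).
  i = 3 (α = 11): (11−1)(11−8)(11−5)(11−2) = 10·3·6·9 = 1620 ≡ 8, so v_3 = 8^{−1} = 5 (mod 13).
  i = 4 (α = 5): (5−1)(5−8)(5−11)(5−2) = 4·(−3)·(−6)·3 = 216 ≡ 8, so v_4 = 8^{−1} = 5 (mod 13).
  i = 5 (α = 2): (2−1)(2−8)(2−11)(2−5) = 1·(−6)·(−9)·(−3) = −162 ≡ 7, so v_5 = 7^{−1} = 2 (mod 13).
  v = [2, 12, 5, 5, 2].
Step 2: syndromes of r = [0, 2, 7, 8, 2] (all sums mod 13).
  S_0 = Σ v_i r_i = 2·0 + 12·2 + 5·7 + 5·8 + 2·2 = 103 ≡ 12.
  S_1 = Σ v_i α_i r_i = 2·1·0 + 12·8·2 + 5·11·7 + 5·5·8 + 2·2·2 = 785 ≡ 5.
  α_i^2 mod 13 = [1, 12, 4, 12, 4].
  S_2 = Σ v_i α_i^2 r_i = 2·1·0 + 12·12·2 + 5·4·7 + 5·12·8 + 2·4·2 = 924 ≡ 1.
  S = (12, 5, 1) ≠ 0, so r is not a codeword (an error is present).
Step 3: locate the error. For a single error e at position i, S_ℓ = v_i·e·α_i^ℓ, so α_err = S_1/S_0.
  S_0^{−1} = 12^{−1} = 12 (mod 13), so α_err = 5·12 = 60 ≡ 8 = α_2. Error position i = 2.
  Consistency check: S_2/S_1 = 1·8 = 8 ≡ 8 = α_err ✓ (single-error assumption holds).
Step 4: error magnitude e = S_0/v_2 = S_0·∏_{j≠2}(α_2 − α_j) = 12·12 = 144 ≡ 1 (mod 13).
Step 5: correct position 2: c_2 = r_2 − e = 2 − 1 ≡ 1 (mod 13). Hence c = [0, 1, 7, 8, 2].
  Check: interpolating c through the α_i gives m(x) = 11 + 2·x (degree < 2) with m(α_i) = c_i for every i, so c is indeed a codeword.


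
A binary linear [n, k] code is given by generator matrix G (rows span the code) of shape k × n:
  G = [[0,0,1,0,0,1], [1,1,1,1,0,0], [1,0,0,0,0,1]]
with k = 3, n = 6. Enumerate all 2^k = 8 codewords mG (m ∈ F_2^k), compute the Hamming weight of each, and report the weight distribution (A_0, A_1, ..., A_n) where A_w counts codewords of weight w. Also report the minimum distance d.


Weight distribution: A_0 = 1, A_2 = 4, A_4 = 3. Minimum distance d = 2.

Enumerate all 2^3 = 8 messages m ∈ F_2^3.
For each, compute codeword c = mG in F_2^6, then tally its weight.
  m = 000 → c = 000000, weight = 0.
  m = 100 → c = 001001, weight = 2.
  m = 010 → c = 111100, weight = 4.
  m = 110 → c = 110101, weight = 4.
  m = 001 → c = 100001, weight = 2.
  m = 101 → c = 101000, weight = 2.
  m = 011 → c = 011101, weight = 4.
  m = 111 → c = 010100, weight = 2.
Tally weights:
  weight 0: 1 codewords.
  weight 2: 4 codewords.
  weight 4: 3 codewords.
Minimum distance d = smallest w > 0 with A_w > 0 = 2.
Sanity: Σ A_w = 8 = 2^3 = 8 ✓.


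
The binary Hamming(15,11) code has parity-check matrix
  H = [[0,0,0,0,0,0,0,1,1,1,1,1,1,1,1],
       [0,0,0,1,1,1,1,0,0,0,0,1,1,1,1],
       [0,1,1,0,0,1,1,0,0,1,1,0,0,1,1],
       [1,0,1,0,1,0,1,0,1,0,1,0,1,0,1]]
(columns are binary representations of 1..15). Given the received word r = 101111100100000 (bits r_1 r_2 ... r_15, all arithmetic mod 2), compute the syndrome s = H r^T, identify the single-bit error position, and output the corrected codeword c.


s = (1, 0, 0, 0)^T, error position = 8, corrected codeword c = 101111110100000

Compute s = H r^T mod 2 one row at a time:
  s_1 = 0 + 0 + 1 + 0 + 0 + 0 + 0 + 0 = 1 ≡ 1 (mod 2).
  s_2 = 1 + 1 + 1 + 1 + 0 + 0 + 0 + 0 = 4 ≡ 0 (mod 2).
  s_3 = 0 + 1 + 1 + 1 + 1 + 0 + 0 + 0 = 4 ≡ 0 (mod 2).
  s_4 = 1 + 1 + 1 + 1 + 0 + 0 + 0 + 0 = 4 ≡ 0 (mod 2).
s = (1, 0, 0, 0)^T — this equals column 8 of H (binary 1000), so error is at position 8.
Correct: flip bit 8 of r = 101111100100000 to get c = 101111110100000.


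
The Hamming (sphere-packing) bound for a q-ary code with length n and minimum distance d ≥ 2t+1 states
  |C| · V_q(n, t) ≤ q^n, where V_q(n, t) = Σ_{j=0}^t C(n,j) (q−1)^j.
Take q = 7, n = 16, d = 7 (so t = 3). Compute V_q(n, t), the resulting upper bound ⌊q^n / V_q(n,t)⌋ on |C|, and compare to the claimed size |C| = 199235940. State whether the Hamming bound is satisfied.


V_q(n, t) = 125377, q^n = 33232930569601, Hamming bound = 265064011, |C| = 199235940 ≤ bound (satisfied).

Step 1: Compute V_q(n, t) = Σ_{j=0}^3 C(n, j) (q−1)^j.
  j = 0: C(16,0)·(6)^0 = 1·1 = 1.
  j = 1: C(16,1)·(6)^1 = 16·6 = 96.
  j = 2: C(16,2)·(6)^2 = 120·36 = 4320.
  j = 3: C(16,3)·(6)^3 = 560·216 = 120960.
  V_q(n, t) = 1 + 96 + 4320 + 120960 = 125377.
Step 2: q^n = 7^16 = 33232930569601.
Step 3: Hamming bound ⌊q^n / V_q(n,t)⌋ = ⌊33232930569601/125377⌋ = 265064011.
Step 4: Compare |C| = 199235940 to 265064011: satisfied.
The claimed |C| lies below the Hamming bound.


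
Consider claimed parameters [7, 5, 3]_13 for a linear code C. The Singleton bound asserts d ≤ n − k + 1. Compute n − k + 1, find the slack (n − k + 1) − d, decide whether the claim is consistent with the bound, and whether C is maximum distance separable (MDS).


Singleton RHS = n − k + 1 = 3, slack = 0, bound satisfied, MDS.

Singleton bound: d ≤ n − k + 1.
Here n = 7, k = 5, so n − k + 1 = 3.
Given d = 3, check d ≤ 3: YES.
Slack = (n − k + 1) − d = 0.
The code is MDS (slack = 0).
Description: the claimed parameters are [7, 5, 3]_13; such a code would be MDS (meets Singleton bound).


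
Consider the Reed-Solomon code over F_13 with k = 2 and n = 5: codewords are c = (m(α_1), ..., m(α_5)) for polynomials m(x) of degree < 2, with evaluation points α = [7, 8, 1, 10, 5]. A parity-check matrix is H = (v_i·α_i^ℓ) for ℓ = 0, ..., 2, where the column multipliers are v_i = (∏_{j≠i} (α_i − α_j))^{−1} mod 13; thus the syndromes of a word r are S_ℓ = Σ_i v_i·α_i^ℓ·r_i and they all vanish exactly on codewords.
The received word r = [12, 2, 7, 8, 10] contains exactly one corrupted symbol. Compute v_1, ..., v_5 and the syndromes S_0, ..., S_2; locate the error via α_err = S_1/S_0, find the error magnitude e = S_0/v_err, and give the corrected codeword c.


S = (3, 2, 10), error at position 5, error magnitude e = 4, c = [12, 2, 7, 8, 6].

Step 1: column multipliers v_i = (∏_{j≠i}(α_i − α_j))^{−1} mod 13.
  i = 1 (α = 7): (7−8)(7−1)(7−10)(7−5) = (−1)·6·(−3)·2 = 36 ≡ 10, so v_1 = 10^{−1} = 4 (mod 13).
  i = 2 (α = 8): (8−7)(8−1)(8−10)(8−5) = 1·7·(−2)·3 = −42 ≡ 10, so v_2 = 10^{−1} = 4 (mod 13).
  i = 3 (α = 1): (1−7)(1−8)(1−10)(1−5) = (−6)·(−7)·(−9)·(−4) = 1512 ≡ 4, so v_3 = 4^{−1} = 10 (mod 13).
  i = 4 (α = 10): (10−7)(10−8)(10−1)(10−5) = 3·2·9·5 = 270 ≡ 10, so v_4 = 10^{−1} = 4 (mod 13).
  i = 5 (α = 5): (5−7)(5−8)(5−1)(5−10) = (−2)·(−3)·4·(−5) = −120 ≡ 10, so v_5 = 10^{−1} = 4 (mod 13).
  v = [4, 4, 10, 4, 4].
Step 2: syndromes of r = [12, 2, 7, 8, 10] (all sums mod 13).
  S_0 = Σ v_i r_i = 4·12 + 4·2 + 10·7 + 4·8 + 4·10 = 198 ≡ 3.
  S_1 = Σ v_i α_i r_i = 4·7·12 + 4·8·2 + 10·1·7 + 4·10·8 + 4·5·10 = 990 ≡ 2.
  α_i^2 mod 13 = [10, 12, 1, 9, 12].
  S_2 = Σ v_i α_i^2 r_i = 4·10·12 + 4·12·2 + 10·1·7 + 4·9·8 + 4·12·10 = 1414 ≡ 10.
  S = (3, 2, 10) ≠ 0, so r is not a codeword (an error is present).
Step 3: locate the error. For a single error e at position i, S_ℓ = v_i·e·α_i^ℓ, so α_err = S_1/S_0.
  S_0^{−1} = 3^{−1} = 9 (mod 13), so α_err = 2·9 = 18 ≡ 5 = α_5. Error position i = 5.
  Consistency check: S_2/S_1 = 10·7 = 70 ≡ 5 = α_err ✓ (single-error assumption holds).
Step 4: error magnitude e = S_0/v_5 = S_0·∏_{j≠5}(α_5 − α_j) = 3·10 = 30 ≡ 4 (mod 13).
Step 5: correct position 5: c_5 = r_5 − e = 10 − 4 ≡ 6 (mod 13). Hence c = [12, 2, 7, 8, 6].
  Check: interpolating c through the α_i gives m(x) = 4 + 3·x (degree < 2) with m(α_i) = c_i for every i, so c is indeed a codeword.


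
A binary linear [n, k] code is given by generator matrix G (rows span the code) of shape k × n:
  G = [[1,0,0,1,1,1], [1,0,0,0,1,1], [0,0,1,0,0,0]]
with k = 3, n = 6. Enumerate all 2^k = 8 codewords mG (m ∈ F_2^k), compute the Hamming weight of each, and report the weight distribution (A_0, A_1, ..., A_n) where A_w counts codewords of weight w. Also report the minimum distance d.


Weight distribution: A_0 = 1, A_1 = 2, A_2 = 1, A_3 = 1, A_4 = 2, A_5 = 1. Minimum distance d = 1.

Enumerate all 2^3 = 8 messages m ∈ F_2^3.
For each, compute codeword c = mG in F_2^6, then tally its weight.
  m = 000 → c = 000000, weight = 0.
  m = 100 → c = 100111, weight = 4.
  m = 010 → c = 100011, weight = 3.
  m = 110 → c = 000100, weight = 1.
  m = 001 → c = 001000, weight = 1.
  m = 101 → c = 101111, weight = 5.
  m = 011 → c = 101011, weight = 4.
  m = 111 → c = 001100, weight = 2.
Tally weights:
  weight 0: 1 codewords.
  weight 1: 2 codewords.
  weight 2: 1 codewords.
  weight 3: 1 codewords.
  weight 4: 2 codewords.
  weight 5: 1 codewords.
Minimum distance d = smallest w > 0 with A_w > 0 = 1.
Sanity: Σ A_w = 8 = 2^3 = 8 ✓.


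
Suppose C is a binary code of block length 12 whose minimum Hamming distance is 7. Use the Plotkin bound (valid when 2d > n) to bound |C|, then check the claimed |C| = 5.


Plotkin bound M ≤ 6; given |C| = 5 ≤ bound (satisfied).

Check applicability: 2d = 14, n = 12.
2d − n = 2 > 0, so Plotkin applies.
Compute d/(2d−n) = 7/2 ≈ 3.5000.
⌊d/(2d−n)⌋ = 3.
Plotkin bound: M ≤ 2·3 = 6.
Given |C| = 5, check: satisfied.
This |C| is below the Plotkin bound.


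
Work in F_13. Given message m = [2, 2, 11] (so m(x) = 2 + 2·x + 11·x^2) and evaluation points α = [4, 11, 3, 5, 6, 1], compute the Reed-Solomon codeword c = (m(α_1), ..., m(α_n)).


c = [4, 3, 3, 1, 7, 2]

Message polynomial: m(x) = 2 + 2·x + 11·x^2 (mod 13).
For each evaluation point α_i, compute m(α_i) mod 13:
  α_1 = 4: Horner steps 11 → 7 → 4, so m(4) = 4.
  α_2 = 11: Horner steps 11 → 6 → 3, so m(11) = 3.
  α_3 = 3: Horner steps 11 → 9 → 3, so m(3) = 3.
  α_4 = 5: Horner steps 11 → 5 → 1, so m(5) = 1.
  α_5 = 6: Horner steps 11 → 3 → 7, so m(6) = 7.
  α_6 = 1: Horner steps 11 → 0 → 2, so m(1) = 2.
Codeword c = [4, 3, 3, 1, 7, 2] ∈ F_13^6.


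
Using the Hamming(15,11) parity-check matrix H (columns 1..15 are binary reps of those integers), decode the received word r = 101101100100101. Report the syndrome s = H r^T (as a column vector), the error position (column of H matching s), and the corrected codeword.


s = (1, 1, 1, 1)^T, error position = 15, corrected codeword c = 101101100100100

Compute s = H r^T mod 2 one row at a time:
  s_1 = 0 + 0 + 1 + 0 + 0 + 1 + 0 + 1 = 3 ≡ 1 (mod 2).
  s_2 = 1 + 0 + 1 + 1 + 0 + 1 + 0 + 1 = 5 ≡ 1 (mod 2).
  s_3 = 0 + 1 + 1 + 1 + 1 + 0 + 0 + 1 = 5 ≡ 1 (mod 2).
  s_4 = 1 + 1 + 0 + 1 + 0 + 0 + 1 + 1 = 5 ≡ 1 (mod 2).
s = (1, 1, 1, 1)^T — this equals column 15 of H (binary 1111), so error is at position 15.
Correct: flip bit 15 of r = 101101100100101 to get c = 101101100100100.


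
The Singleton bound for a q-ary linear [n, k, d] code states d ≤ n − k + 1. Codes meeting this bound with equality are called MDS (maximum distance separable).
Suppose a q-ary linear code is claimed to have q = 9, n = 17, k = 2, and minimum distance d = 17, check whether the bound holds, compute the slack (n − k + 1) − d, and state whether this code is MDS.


Singleton RHS = n − k + 1 = 16, slack = -1, bound violated (no such code; not MDS).

Singleton bound: d ≤ n − k + 1.
Here n = 17, k = 2, so n − k + 1 = 16.
Given d = 17, check d ≤ 16: NO.
Slack = (n − k + 1) − d = -1.
The slack is negative: d = 17 exceeds n − k + 1 = 16 by 1, so the Singleton bound is violated and no linear [17, 2, 17]_9 code can exist. In particular it is not MDS (MDS requires d = n − k + 1 exactly).
Description: the claimed parameters are [17, 2, 17]_9; such a code would be impossible (violates the Singleton bound).


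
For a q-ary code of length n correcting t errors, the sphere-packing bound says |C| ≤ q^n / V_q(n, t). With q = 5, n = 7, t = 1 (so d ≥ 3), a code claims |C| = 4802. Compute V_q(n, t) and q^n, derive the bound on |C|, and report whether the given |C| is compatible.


V_q(n, t) = 29, q^n = 78125, Hamming bound = 2693, |C| = 4802 > bound (violated).

Step 1: Compute V_q(n, t) = Σ_{j=0}^1 C(n, j) (q−1)^j.
  j = 0: C(7,0)·(4)^0 = 1·1 = 1.
  j = 1: C(7,1)·(4)^1 = 7·4 = 28.
  V_q(n, t) = 1 + 28 = 29.
Step 2: q^n = 5^7 = 78125.
Step 3: Hamming bound ⌊q^n / V_q(n,t)⌋ = ⌊78125/29⌋ = 2693.
Step 4: Compare |C| = 4802 to 2693: violated.
The claimed |C| lies above the Hamming bound, so no 5-ary code of length 7 with d ≥ 3 can have 4802 codewords.


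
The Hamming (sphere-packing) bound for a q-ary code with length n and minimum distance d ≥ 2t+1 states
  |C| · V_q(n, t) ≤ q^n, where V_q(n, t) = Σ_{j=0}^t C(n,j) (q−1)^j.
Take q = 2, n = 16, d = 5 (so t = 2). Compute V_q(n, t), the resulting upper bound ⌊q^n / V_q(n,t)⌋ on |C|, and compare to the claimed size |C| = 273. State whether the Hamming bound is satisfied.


V_q(n, t) = 137, q^n = 65536, Hamming bound = 478, |C| = 273 ≤ bound (satisfied).

Step 1: Compute V_q(n, t) = Σ_{j=0}^2 C(n, j) (q−1)^j.
  j = 0: C(16,0)·(1)^0 = 1·1 = 1.
  j = 1: C(16,1)·(1)^1 = 16·1 = 16.
  j = 2: C(16,2)·(1)^2 = 120·1 = 120.
  V_q(n, t) = 1 + 16 + 120 = 137.
Step 2: q^n = 2^16 = 65536.
Step 3: Hamming bound ⌊q^n / V_q(n,t)⌋ = ⌊65536/137⌋ = 478.
Step 4: Compare |C| = 273 to 478: satisfied.
The claimed |C| lies below the Hamming bound.
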